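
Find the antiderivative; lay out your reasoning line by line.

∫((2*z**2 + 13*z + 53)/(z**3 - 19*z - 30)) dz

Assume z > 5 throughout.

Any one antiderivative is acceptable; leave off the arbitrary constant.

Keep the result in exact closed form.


Step 1. Decompose ∫((2*z**2 + 13*z + 53)/(z**3 - 19*z - 30)) dz by partial fractions, (2*z**2 + 13*z + 53)/(z**3 - 19*z - 30) = 4/(z + 3) - 5/(z + 2) + 3/(z - 5): now ∫(3/(z - 5)) dz + ∫(-5/(z + 2)) dz + ∫(4/(z + 3)) dz.
Step 2. Evaluate the standard form [assuming z > -3]: now 4*log(z + 3) + ∫(3/(z - 5)) dz + ∫(-5/(z + 2)) dz.
Step 3. Evaluate the standard form [assuming z > -2]: now -5*log(z + 2) + 4*log(z + 3) + ∫(3/(z - 5)) dz.
Step 4. Evaluate the standard form [assuming z > 5]: now 3*log(z - 5) - 5*log(z + 2) + 4*log(z + 3).
Answer: 3*log(z - 5) - 5*log(z + 2) + 4*log(z + 3).


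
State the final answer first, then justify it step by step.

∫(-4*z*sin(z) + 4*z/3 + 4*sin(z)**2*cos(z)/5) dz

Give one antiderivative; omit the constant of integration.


The answer is 2*z**2/3 + 4*z*cos(z) + 4*sin(z)**3/15 - 4*sin(z).
Step 1. Rewrite: now ∫(4*z/3) dz + ∫(-4*z*sin(z)) dz + ∫(4*sin(z)**2*cos(z)/5) dz.
Step 2. Substitute u = sin(z), turning ∫(4*sin(z)**2*cos(z)/5) dz into ∫(4*u**2/5) du: now ∫(4*u**2/5) du + ∫(4*z/3) dz + ∫(-4*z*sin(z)) dz.
Step 3. Evaluate the standard form: now 4*u**3/15 + ∫(4*z/3) dz + ∫(-4*z*sin(z)) dz.
Step 4. Substitute back u = sin(z): now 4*sin(z)**3/15 + ∫(4*z/3) dz + ∫(-4*z*sin(z)) dz.
Step 5. Integrate ∫(-4*z*sin(z)) dz by parts with u = z, dv = (-4*sin(z)) dz, so v = 4*cos(z): now 4*z*cos(z) + 4*sin(z)**3/15 + ∫(4*z/3) dz + ∫(-4*cos(z)) dz.
Step 6. Evaluate the standard form: now 4*z*cos(z) + 4*sin(z)**3/15 - 4*sin(z) + ∫(4*z/3) dz.
Step 7. Evaluate the standard form: now 2*z**2/3 + 4*z*cos(z) + 4*sin(z)**3/15 - 4*sin(z).
Answer: 2*z**2/3 + 4*z*cos(z) + 4*sin(z)**3/15 - 4*sin(z).


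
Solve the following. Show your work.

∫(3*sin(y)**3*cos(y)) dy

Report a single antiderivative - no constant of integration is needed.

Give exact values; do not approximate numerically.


Step 1. Substitute u = sin(y), turning ∫(3*sin(y)**3*cos(y)) dy into ∫(3*u**3) du: now ∫(3*u**3) du.
Step 2. Evaluate the standard form: now 3*u**4/4.
Step 3. Substitute back u = sin(y): now 3*sin(y)**4/4.
Answer: 3*sin(y)**4/4.


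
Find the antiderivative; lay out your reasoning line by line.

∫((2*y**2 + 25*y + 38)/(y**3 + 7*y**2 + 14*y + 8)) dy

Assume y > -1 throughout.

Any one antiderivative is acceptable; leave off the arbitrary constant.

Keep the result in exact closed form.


Step 1. Decompose ∫((2*y**2 + 25*y + 38)/(y**3 + 7*y**2 + 14*y + 8)) dy by partial fractions, (2*y**2 + 25*y + 38)/(y**3 + 7*y**2 + 14*y + 8) = -5/(y + 4) + 2/(y + 2) + 5/(y + 1): now ∫(5/(y + 1)) dy + ∫(2/(y + 2)) dy + ∫(-5/(y + 4)) dy.
Step 2. Evaluate the standard form [assuming y > -1]: now 5*log(y + 1) + ∫(2/(y + 2)) dy + ∫(-5/(y + 4)) dy.
Step 3. Evaluate the standard form [assuming y > -2]: now 5*log(y + 1) + 2*log(y + 2) + ∫(-5/(y + 4)) dy.
Step 4. Evaluate the standard form [assuming y > -4]: now 5*log(y + 1) + 2*log(y + 2) - 5*log(y + 4).
Answer: 5*log(y + 1) + 2*log(y + 2) - 5*log(y + 4).


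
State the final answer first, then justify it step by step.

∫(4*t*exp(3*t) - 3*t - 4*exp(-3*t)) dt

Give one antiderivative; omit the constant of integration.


The answer is -3*t**2/2 + 4*t*exp(3*t)/3 - 4*exp(3*t)/9 + 4*exp(-3*t)/3.
Step 1. Rewrite: now ∫(-3*t) dt + ∫(4*t*exp(3*t)) dt + ∫(-4*exp(-3*t)) dt.
Step 2. Evaluate the standard form: now ∫(-3*t) dt + ∫(4*t*exp(3*t)) dt + 4*exp(-3*t)/3.
Step 3. Integrate ∫(4*t*exp(3*t)) dt by parts with u = t, dv = (4*exp(3*t)) dt, so v = 4*exp(3*t)/3: now 4*t*exp(3*t)/3 + ∫(-3*t) dt + ∫(-4*exp(3*t)/3) dt + 4*exp(-3*t)/3.
Step 4. Evaluate the standard form: now 4*t*exp(3*t)/3 - 4*exp(3*t)/9 + ∫(-3*t) dt + 4*exp(-3*t)/3.
Step 5. Evaluate the standard form: now -3*t**2/2 + 4*t*exp(3*t)/3 - 4*exp(3*t)/9 + 4*exp(-3*t)/3.
Answer: -3*t**2/2 + 4*t*exp(3*t)/3 - 4*exp(3*t)/9 + 4*exp(-3*t)/3.


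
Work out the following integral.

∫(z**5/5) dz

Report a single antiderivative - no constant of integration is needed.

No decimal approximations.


Answer: z**6/30.


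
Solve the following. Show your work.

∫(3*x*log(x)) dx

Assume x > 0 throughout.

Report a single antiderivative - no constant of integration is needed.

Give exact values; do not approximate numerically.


Step 1. Integrate ∫(3*x*log(x)) dx by parts with u = log(x), dv = (3*x) dx, so v = 3*x**2/2 [assuming x > 0]: now 3*x**2*log(x)/2 + ∫(-3*x/2) dx.
Step 2. Evaluate the standard form: now 3*x**2*log(x)/2 - 3*x**2/4.
Answer: 3*x**2*log(x)/2 - 3*x**2/4.


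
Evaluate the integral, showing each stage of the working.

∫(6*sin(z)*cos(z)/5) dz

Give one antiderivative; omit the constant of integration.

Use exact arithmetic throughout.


Step 1. Substitute u = sin(z), turning ∫(6*sin(z)*cos(z)/5) dz into ∫(6*u/5) du: now ∫(6*u/5) du.
Step 2. Evaluate the standard form: now 3*u**2/5.
Step 3. Substitute back u = sin(z): now 3*sin(z)**2/5.
Answer: 3*sin(z)**2/5.


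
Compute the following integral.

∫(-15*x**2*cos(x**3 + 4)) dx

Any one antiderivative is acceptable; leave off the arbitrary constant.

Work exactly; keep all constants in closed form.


Answer: -5*sin(x**3 + 4).


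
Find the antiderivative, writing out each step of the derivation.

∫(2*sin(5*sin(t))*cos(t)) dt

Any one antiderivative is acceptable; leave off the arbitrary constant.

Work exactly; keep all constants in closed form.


Step 1. Substitute u = sin(t), turning ∫(2*sin(5*sin(t))*cos(t)) dt into ∫(2*sin(5*u)) du: now ∫(2*sin(5*u)) du.
Step 2. Evaluate the standard form: now -2*cos(5*u)/5.
Step 3. Substitute back u = sin(t): now -2*cos(5*sin(t))/5.
Answer: -2*cos(5*sin(t))/5.


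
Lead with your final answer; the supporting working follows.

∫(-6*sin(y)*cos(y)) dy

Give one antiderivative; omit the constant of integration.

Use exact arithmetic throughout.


The answer is -3*sin(y)**2.
Step 1. Substitute u = sin(y), turning ∫(-6*sin(y)*cos(y)) dy into ∫(-6*u) du: now ∫(-6*u) du.
Step 2. Evaluate the standard form: now -3*u**2.
Step 3. Substitute back u = sin(y): now -3*sin(y)**2.
Answer: -3*sin(y)**2.


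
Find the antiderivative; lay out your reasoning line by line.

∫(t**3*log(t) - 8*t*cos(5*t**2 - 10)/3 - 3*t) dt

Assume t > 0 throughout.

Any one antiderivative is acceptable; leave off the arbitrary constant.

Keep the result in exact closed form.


Step 1. Rewrite: now ∫(-3*t) dt + ∫(-8*t*cos(5*t**2 - 10)/3) dt + ∫(t**3*log(t)) dt.
Step 2. Integrate ∫(t**3*log(t)) dt by parts with u = log(t), dv = (t**3) dt, so v = t**4/4 [assuming t > 0]: now t**4*log(t)/4 + ∫(-3*t) dt + ∫(-t**3/4) dt + ∫(-8*t*cos(5*t**2 - 10)/3) dt.
Step 3. Evaluate the standard form: now t**4*log(t)/4 - t**4/16 + ∫(-3*t) dt + ∫(-8*t*cos(5*t**2 - 10)/3) dt.
Step 4. Evaluate the standard form: now t**4*log(t)/4 - t**4/16 - 3*t**2/2 + ∫(-8*t*cos(5*t**2 - 10)/3) dt.
Step 5. Substitute u = t**2 - 2, turning ∫(-8*t*cos(5*t**2 - 10)/3) dt into ∫(-4*cos(5*u)/3) du: now t**4*log(t)/4 - t**4/16 - 3*t**2/2 + ∫(-4*cos(5*u)/3) du.
Step 6. Evaluate the standard form: now t**4*log(t)/4 - t**4/16 - 3*t**2/2 - 4*sin(5*u)/15.
Step 7. Substitute back u = t**2 - 2: now t**4*log(t)/4 - t**4/16 - 3*t**2/2 - 4*sin(5*t**2 - 10)/15.
Answer: t**4*log(t)/4 - t**4/16 - 3*t**2/2 - 4*sin(5*t**2 - 10)/15.


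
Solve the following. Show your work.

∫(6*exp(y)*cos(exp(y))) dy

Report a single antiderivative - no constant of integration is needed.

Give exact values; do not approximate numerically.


Step 1. Substitute u = exp(y), turning ∫(6*exp(y)*cos(exp(y))) dy into ∫(6*cos(u)) du: now ∫(6*cos(u)) du.
Step 2. Evaluate the standard form: now 6*sin(u).
Step 3. Substitute back u = exp(y): now 6*sin(exp(y)).
Answer: 6*sin(exp(y)).


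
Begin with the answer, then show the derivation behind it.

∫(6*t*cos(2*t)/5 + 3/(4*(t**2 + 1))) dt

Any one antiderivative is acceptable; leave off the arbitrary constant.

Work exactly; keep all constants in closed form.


The answer is 3*t*sin(2*t)/5 + 3*cos(2*t)/10 + 3*atan(t)/4.
Step 1. Rewrite: now ∫(6*t*cos(2*t)/5) dt + ∫(3/(4*(t**2 + 1))) dt.
Step 2. Integrate ∫(6*t*cos(2*t)/5) dt by parts with u = t, dv = (6*cos(2*t)/5) dt, so v = 3*sin(2*t)/5: now 3*t*sin(2*t)/5 + ∫(3/(4*(t**2 + 1))) dt + ∫(-3*sin(2*t)/5) dt.
Step 3. Evaluate the standard form: now 3*t*sin(2*t)/5 + 3*cos(2*t)/10 + ∫(3/(4*(t**2 + 1))) dt.
Step 4. Evaluate the standard form: now 3*t*sin(2*t)/5 + 3*cos(2*t)/10 + 3*atan(t)/4.
Answer: 3*t*sin(2*t)/5 + 3*cos(2*t)/10 + 3*atan(t)/4.


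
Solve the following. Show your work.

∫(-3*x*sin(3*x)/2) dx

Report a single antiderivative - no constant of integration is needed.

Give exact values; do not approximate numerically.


Step 1. Integrate ∫(-3*x*sin(3*x)/2) dx by parts with u = x, dv = (-3*sin(3*x)/2) dx, so v = cos(3*x)/2: now x*cos(3*x)/2 + ∫(-cos(3*x)/2) dx.
Step 2. Evaluate the standard form: now x*cos(3*x)/2 - sin(3*x)/6.
Answer: x*cos(3*x)/2 - sin(3*x)/6.


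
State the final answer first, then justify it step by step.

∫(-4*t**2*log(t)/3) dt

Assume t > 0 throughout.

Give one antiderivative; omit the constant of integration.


The answer is -4*t**3*log(t)/9 + 4*t**3/27.
Step 1. Integrate ∫(-4*t**2*log(t)/3) dt by parts with u = log(t), dv = (-4*t**2/3) dt, so v = -4*t**3/9 [assuming t > 0]: now -4*t**3*log(t)/9 + ∫(4*t**2/9) dt.
Step 2. Evaluate the standard form: now -4*t**3*log(t)/9 + 4*t**3/27.
Answer: -4*t**3*log(t)/9 + 4*t**3/27.


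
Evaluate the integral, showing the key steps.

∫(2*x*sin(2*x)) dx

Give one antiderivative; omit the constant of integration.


Step 1. Integrate ∫(2*x*sin(2*x)) dx by parts with u = x, dv = (2*sin(2*x)) dx, so v = -cos(2*x): now -x*cos(2*x) + ∫(cos(2*x)) dx.
Step 2. Evaluate the standard form: now -x*cos(2*x) + sin(2*x)/2.
Answer: -x*cos(2*x) + sin(2*x)/2.


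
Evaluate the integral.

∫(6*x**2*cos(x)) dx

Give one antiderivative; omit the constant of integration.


Answer: 6*x**2*sin(x) + 12*x*cos(x) - 12*sin(x).


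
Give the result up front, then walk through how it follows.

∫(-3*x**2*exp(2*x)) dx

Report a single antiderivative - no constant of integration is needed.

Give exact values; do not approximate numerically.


The answer is -3*x**2*exp(2*x)/2 + 3*x*exp(2*x)/2 - 3*exp(2*x)/4.
Step 1. Integrate ∫(-3*x**2*exp(2*x)) dx by parts with u = x**2, dv = (-3*exp(2*x)) dx, so v = -3*exp(2*x)/2: now -3*x**2*exp(2*x)/2 + ∫(3*x*exp(2*x)) dx.
Step 2. Integrate ∫(3*x*exp(2*x)) dx by parts with u = x, dv = (3*exp(2*x)) dx, so v = 3*exp(2*x)/2: now -3*x**2*exp(2*x)/2 + 3*x*exp(2*x)/2 + ∫(-3*exp(2*x)/2) dx.
Step 3. Evaluate the standard form: now -3*x**2*exp(2*x)/2 + 3*x*exp(2*x)/2 - 3*exp(2*x)/4.
Answer: -3*x**2*exp(2*x)/2 + 3*x*exp(2*x)/2 - 3*exp(2*x)/4.


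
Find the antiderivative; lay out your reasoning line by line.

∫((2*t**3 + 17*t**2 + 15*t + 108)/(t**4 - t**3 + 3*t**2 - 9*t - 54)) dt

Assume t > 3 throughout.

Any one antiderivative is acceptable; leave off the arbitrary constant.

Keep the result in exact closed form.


Step 1. Decompose ∫((2*t**3 + 17*t**2 + 15*t + 108)/(t**4 - t**3 + 3*t**2 - 9*t - 54)) dt by partial fractions, (2*t**3 + 17*t**2 + 15*t + 108)/(t**4 - t**3 + 3*t**2 - 9*t - 54) = 3/(t**2 + 9) - 2/(t + 2) + 4/(t - 3): now ∫(4/(t - 3)) dt + ∫(-2/(t + 2)) dt + ∫(3/(t**2 + 9)) dt.
Step 2. Evaluate the standard form [assuming t > -2]: now -2*log(t + 2) + ∫(4/(t - 3)) dt + ∫(3/(t**2 + 9)) dt.
Step 3. Evaluate the standard form [assuming t > 3]: now 4*log(t - 3) - 2*log(t + 2) + ∫(3/(t**2 + 9)) dt.
Step 4. Evaluate the standard form: now 4*log(t - 3) - 2*log(t + 2) + atan(t/3).
Answer: 4*log(t - 3) - 2*log(t + 2) + atan(t/3).


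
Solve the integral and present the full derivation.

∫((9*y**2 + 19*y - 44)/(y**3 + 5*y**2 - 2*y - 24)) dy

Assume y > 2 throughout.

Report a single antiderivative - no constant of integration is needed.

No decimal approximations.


Step 1. Decompose ∫((9*y**2 + 19*y - 44)/(y**3 + 5*y**2 - 2*y - 24)) dy by partial fractions, (9*y**2 + 19*y - 44)/(y**3 + 5*y**2 - 2*y - 24) = 4/(y + 4) + 4/(y + 3) + 1/(y - 2): now ∫(1/(y - 2)) dy + ∫(4/(y + 3)) dy + ∫(4/(y + 4)) dy.
Step 2. Evaluate the standard form [assuming y > -4]: now 4*log(y + 4) + ∫(1/(y - 2)) dy + ∫(4/(y + 3)) dy.
Step 3. Evaluate the standard form [assuming y > -3]: now 4*log(y + 3) + 4*log(y + 4) + ∫(1/(y - 2)) dy.
Step 4. Evaluate the standard form [assuming y > 2]: now log(y - 2) + 4*log(y + 3) + 4*log(y + 4).
Answer: log(y - 2) + 4*log(y + 3) + 4*log(y + 4).


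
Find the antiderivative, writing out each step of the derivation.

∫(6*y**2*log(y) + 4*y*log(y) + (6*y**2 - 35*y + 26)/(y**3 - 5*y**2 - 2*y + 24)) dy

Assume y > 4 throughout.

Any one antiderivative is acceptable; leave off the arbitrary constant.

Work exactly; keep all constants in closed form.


Step 1. Rewrite: now ∫(4*y*log(y)) dy + ∫(6*y**2*log(y)) dy + ∫((6*y**2 - 35*y + 26)/(y**3 - 5*y**2 - 2*y + 24)) dy.
Step 2. Integrate ∫(4*y*log(y)) dy by parts with u = log(y), dv = (4*y) dy, so v = 2*y**2 [assuming y > 0]: now 2*y**2*log(y) + ∫(-2*y) dy + ∫(6*y**2*log(y)) dy + ∫((6*y**2 - 35*y + 26)/(y**3 - 5*y**2 - 2*y + 24)) dy.
Step 3. Evaluate the standard form: now 2*y**2*log(y) - y**2 + ∫(6*y**2*log(y)) dy + ∫((6*y**2 - 35*y + 26)/(y**3 - 5*y**2 - 2*y + 24)) dy.
Step 4. Integrate ∫(6*y**2*log(y)) dy by parts with u = log(y), dv = (6*y**2) dy, so v = 2*y**3 [assuming y > 0]: now 2*y**3*log(y) + 2*y**2*log(y) - y**2 + ∫(-2*y**2) dy + ∫((6*y**2 - 35*y + 26)/(y**3 - 5*y**2 - 2*y + 24)) dy.
Step 5. Evaluate the standard form: now 2*y**3*log(y) - 2*y**3/3 + 2*y**2*log(y) - y**2 + ∫((6*y**2 - 35*y + 26)/(y**3 - 5*y**2 - 2*y + 24)) dy.
Step 6. Decompose ∫((6*y**2 - 35*y + 26)/(y**3 - 5*y**2 - 2*y + 24)) dy by partial fractions, (6*y**2 - 35*y + 26)/(y**3 - 5*y**2 - 2*y + 24) = 4/(y + 2) + 5/(y - 3) - 3/(y - 4): now 2*y**3*log(y) - 2*y**3/3 + 2*y**2*log(y) - y**2 + ∫(-3/(y - 4)) dy + ∫(5/(y - 3)) dy + ∫(4/(y + 2)) dy.
Step 7. Evaluate the standard form [assuming y > 3]: now 2*y**3*log(y) - 2*y**3/3 + 2*y**2*log(y) - y**2 + 5*log(y - 3) + ∫(-3/(y - 4)) dy + ∫(4/(y + 2)) dy.
Step 8. Evaluate the standard form [assuming y > 4]: now 2*y**3*log(y) - 2*y**3/3 + 2*y**2*log(y) - y**2 - 3*log(y - 4) + 5*log(y - 3) + ∫(4/(y + 2)) dy.
Step 9. Evaluate the standard form [assuming y > -2]: now 2*y**3*log(y) - 2*y**3/3 + 2*y**2*log(y) - y**2 - 3*log(y - 4) + 5*log(y - 3) + 4*log(y + 2).
Answer: 2*y**3*log(y) - 2*y**3/3 + 2*y**2*log(y) - y**2 - 3*log(y - 4) + 5*log(y - 3) + 4*log(y + 2).


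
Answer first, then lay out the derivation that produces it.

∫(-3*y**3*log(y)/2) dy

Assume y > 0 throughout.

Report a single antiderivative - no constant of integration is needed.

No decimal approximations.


The answer is -3*y**4*log(y)/8 + 3*y**4/32.
Step 1. Integrate ∫(-3*y**3*log(y)/2) dy by parts with u = log(y), dv = (-3*y**3/2) dy, so v = -3*y**4/8 [assuming y > 0]: now -3*y**4*log(y)/8 + ∫(3*y**3/8) dy.
Step 2. Evaluate the standard form: now -3*y**4*log(y)/8 + 3*y**4/32.
Answer: -3*y**4*log(y)/8 + 3*y**4/32.


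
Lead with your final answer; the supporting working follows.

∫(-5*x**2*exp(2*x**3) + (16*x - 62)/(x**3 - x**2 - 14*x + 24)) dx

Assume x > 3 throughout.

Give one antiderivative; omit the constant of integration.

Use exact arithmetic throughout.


The answer is -5*exp(2*x**3)/6 - 2*log(x - 3) + 5*log(x - 2) - 3*log(x + 4).
Step 1. Rewrite: now ∫(-5*x**2*exp(2*x**3)) dx + ∫((16*x - 62)/(x**3 - x**2 - 14*x + 24)) dx.
Step 2. Substitute u = x**3, turning ∫(-5*x**2*exp(2*x**3)) dx into ∫(-5*exp(2*u)/3) du: now ∫((16*x - 62)/(x**3 - x**2 - 14*x + 24)) dx + ∫(-5*exp(2*u)/3) du.
Step 3. Evaluate the standard form: now -5*exp(2*u)/6 + ∫((16*x - 62)/(x**3 - x**2 - 14*x + 24)) dx.
Step 4. Substitute back u = x**3: now -5*exp(2*x**3)/6 + ∫((16*x - 62)/(x**3 - x**2 - 14*x + 24)) dx.
Step 5. Decompose ∫((16*x - 62)/(x**3 - x**2 - 14*x + 24)) dx by partial fractions, (16*x - 62)/(x**3 - x**2 - 14*x + 24) = -3/(x + 4) + 5/(x - 2) - 2/(x - 3): now -5*exp(2*x**3)/6 + ∫(-2/(x - 3)) dx + ∫(5/(x - 2)) dx + ∫(-3/(x + 4)) dx.
Step 6. Evaluate the standard form [assuming x > -4]: now -5*exp(2*x**3)/6 - 3*log(x + 4) + ∫(-2/(x - 3)) dx + ∫(5/(x - 2)) dx.
Step 7. Evaluate the standard form [assuming x > 2]: now -5*exp(2*x**3)/6 + 5*log(x - 2) - 3*log(x + 4) + ∫(-2/(x - 3)) dx.
Step 8. Evaluate the standard form [assuming x > 3]: now -5*exp(2*x**3)/6 - 2*log(x - 3) + 5*log(x - 2) - 3*log(x + 4).
Answer: -5*exp(2*x**3)/6 - 2*log(x - 3) + 5*log(x - 2) - 3*log(x + 4).


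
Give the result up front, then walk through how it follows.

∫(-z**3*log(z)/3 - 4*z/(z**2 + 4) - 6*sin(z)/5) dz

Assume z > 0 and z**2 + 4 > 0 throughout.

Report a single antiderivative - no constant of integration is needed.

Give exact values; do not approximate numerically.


The answer is -z**4*log(z)/12 + z**4/48 - 2*log(z**2 + 4) + 6*cos(z)/5.
Step 1. Rewrite: now ∫(-4*z/(z**2 + 4)) dz + ∫(-z**3*log(z)/3) dz + ∫(-6*sin(z)/5) dz.
Step 2. Substitute u = z**2 + 4, turning ∫(-4*z/(z**2 + 4)) dz into ∫(-2/u) du: now ∫(-2/u) du + ∫(-z**3*log(z)/3) dz + ∫(-6*sin(z)/5) dz.
Step 3. Evaluate the standard form [assuming u > 0]: now -2*log(u) + ∫(-z**3*log(z)/3) dz + ∫(-6*sin(z)/5) dz.
Step 4. Substitute back u = z**2 + 4: now -2*log(z**2 + 4) + ∫(-z**3*log(z)/3) dz + ∫(-6*sin(z)/5) dz.
Step 5. Evaluate the standard form: now -2*log(z**2 + 4) + 6*cos(z)/5 + ∫(-z**3*log(z)/3) dz.
Step 6. Integrate ∫(-z**3*log(z)/3) dz by parts with u = log(z), dv = (-z**3/3) dz, so v = -z**4/12 [assuming z > 0]: now -z**4*log(z)/12 - 2*log(z**2 + 4) + 6*cos(z)/5 + ∫(z**3/12) dz.
Step 7. Evaluate the standard form: now -z**4*log(z)/12 + z**4/48 - 2*log(z**2 + 4) + 6*cos(z)/5.
Answer: -z**4*log(z)/12 + z**4/48 - 2*log(z**2 + 4) + 6*cos(z)/5.


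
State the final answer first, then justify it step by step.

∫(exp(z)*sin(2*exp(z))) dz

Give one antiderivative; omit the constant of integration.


The answer is -cos(2*exp(z))/2.
Step 1. Substitute u = exp(z), turning ∫(exp(z)*sin(2*exp(z))) dz into ∫(sin(2*u)) du: now ∫(sin(2*u)) du.
Step 2. Evaluate the standard form: now -cos(2*u)/2.
Step 3. Substitute back u = exp(z): now -cos(2*exp(z))/2.
Answer: -cos(2*exp(z))/2.


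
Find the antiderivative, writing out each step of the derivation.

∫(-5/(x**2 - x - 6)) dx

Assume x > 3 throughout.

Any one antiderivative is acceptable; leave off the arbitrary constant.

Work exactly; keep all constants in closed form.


Step 1. Decompose ∫(-5/(x**2 - x - 6)) dx by partial fractions, -5/(x**2 - x - 6) = 1/(x + 2) - 1/(x - 3): now ∫(-1/(x - 3)) dx + ∫(1/(x + 2)) dx.
Step 2. Evaluate the standard form [assuming x > -2]: now log(x + 2) + ∫(-1/(x - 3)) dx.
Step 3. Evaluate the standard form [assuming x > 3]: now -log(x - 3) + log(x + 2).
Answer: -log(x - 3) + log(x + 2).


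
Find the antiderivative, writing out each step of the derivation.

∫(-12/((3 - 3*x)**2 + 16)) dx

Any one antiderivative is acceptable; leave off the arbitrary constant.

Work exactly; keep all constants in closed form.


Step 1. Substitute u = 3 - 3*x, turning ∫(-12/((3 - 3*x)**2 + 16)) dx into ∫(4/(u**2 + 16)) du: now ∫(4/(u**2 + 16)) du.
Step 2. Evaluate the standard form: now atan(u/4).
Step 3. Substitute back u = 3 - 3*x: now -atan(3*x/4 - 3/4).
Answer: -atan(3*x/4 - 3/4).


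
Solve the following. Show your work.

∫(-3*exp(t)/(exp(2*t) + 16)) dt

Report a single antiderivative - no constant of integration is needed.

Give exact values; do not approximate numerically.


Step 1. Substitute u = exp(t), turning ∫(-3*exp(t)/(exp(2*t) + 16)) dt into ∫(-3/(u**2 + 16)) du: now ∫(-3/(u**2 + 16)) du.
Step 2. Evaluate the standard form: now -3*atan(u/4)/4.
Step 3. Substitute back u = exp(t): now -3*atan(exp(t)/4)/4.
Answer: -3*atan(exp(t)/4)/4.


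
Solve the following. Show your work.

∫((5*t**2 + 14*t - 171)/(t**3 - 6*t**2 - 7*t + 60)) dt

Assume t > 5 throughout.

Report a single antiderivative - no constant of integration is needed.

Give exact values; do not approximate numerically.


Step 1. Decompose ∫((5*t**2 + 14*t - 171)/(t**3 - 6*t**2 - 7*t + 60)) dt by partial fractions, (5*t**2 + 14*t - 171)/(t**3 - 6*t**2 - 7*t + 60) = -3/(t + 3) + 5/(t - 4) + 3/(t - 5): now ∫(3/(t - 5)) dt + ∫(5/(t - 4)) dt + ∫(-3/(t + 3)) dt.
Step 2. Evaluate the standard form [assuming t > -3]: now -3*log(t + 3) + ∫(3/(t - 5)) dt + ∫(5/(t - 4)) dt.
Step 3. Evaluate the standard form [assuming t > 4]: now 5*log(t - 4) - 3*log(t + 3) + ∫(3/(t - 5)) dt.
Step 4. Evaluate the standard form [assuming t > 5]: now 3*log(t - 5) + 5*log(t - 4) - 3*log(t + 3).
Answer: 3*log(t - 5) + 5*log(t - 4) - 3*log(t + 3).


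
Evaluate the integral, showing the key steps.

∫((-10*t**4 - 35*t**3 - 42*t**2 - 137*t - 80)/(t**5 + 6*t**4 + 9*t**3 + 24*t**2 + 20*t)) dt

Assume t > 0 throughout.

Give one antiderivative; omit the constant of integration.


Step 1. Decompose ∫((-10*t**4 - 35*t**3 - 42*t**2 - 137*t - 80)/(t**5 + 6*t**4 + 9*t**3 + 24*t**2 + 20*t)) dt by partial fractions, (-10*t**4 - 35*t**3 - 42*t**2 - 137*t - 80)/(t**5 + 6*t**4 + 9*t**3 + 24*t**2 + 20*t) = 3/(t**2 + 4) - 4/(t + 5) - 2/(t + 1) - 4/t: now ∫(-4/t) dt + ∫(-2/(t + 1)) dt + ∫(-4/(t + 5)) dt + ∫(3/(t**2 + 4)) dt.
Step 2. Evaluate the standard form [assuming t > -5]: now -4*log(t + 5) + ∫(-4/t) dt + ∫(-2/(t + 1)) dt + ∫(3/(t**2 + 4)) dt.
Step 3. Evaluate the standard form [assuming t > 0]: now -4*log(t) - 4*log(t + 5) + ∫(-2/(t + 1)) dt + ∫(3/(t**2 + 4)) dt.
Step 4. Evaluate the standard form [assuming t > -1]: now -4*log(t) - 2*log(t + 1) - 4*log(t + 5) + ∫(3/(t**2 + 4)) dt.
Step 5. Evaluate the standard form: now -4*log(t) - 2*log(t + 1) - 4*log(t + 5) + 3*atan(t/2)/2.
Answer: -4*log(t) - 2*log(t + 1) - 4*log(t + 5) + 3*atan(t/2)/2.


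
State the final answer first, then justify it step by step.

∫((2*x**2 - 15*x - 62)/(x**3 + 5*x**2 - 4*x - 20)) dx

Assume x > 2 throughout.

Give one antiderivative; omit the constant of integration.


The answer is -3*log(x - 2) + 2*log(x + 2) + 3*log(x + 5).
Step 1. Decompose ∫((2*x**2 - 15*x - 62)/(x**3 + 5*x**2 - 4*x - 20)) dx by partial fractions, (2*x**2 - 15*x - 62)/(x**3 + 5*x**2 - 4*x - 20) = 3/(x + 5) + 2/(x + 2) - 3/(x - 2): now ∫(-3/(x - 2)) dx + ∫(2/(x + 2)) dx + ∫(3/(x + 5)) dx.
Step 2. Evaluate the standard form [assuming x > -2]: now 2*log(x + 2) + ∫(-3/(x - 2)) dx + ∫(3/(x + 5)) dx.
Step 3. Evaluate the standard form [assuming x > 2]: now -3*log(x - 2) + 2*log(x + 2) + ∫(3/(x + 5)) dx.
Step 4. Evaluate the standard form [assuming x > -5]: now -3*log(x - 2) + 2*log(x + 2) + 3*log(x + 5).
Answer: -3*log(x - 2) + 2*log(x + 2) + 3*log(x + 5).


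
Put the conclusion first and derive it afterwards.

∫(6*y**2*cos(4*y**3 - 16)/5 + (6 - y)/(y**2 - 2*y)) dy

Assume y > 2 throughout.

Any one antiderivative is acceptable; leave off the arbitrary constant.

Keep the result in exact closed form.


The answer is -3*log(y) + 2*log(y - 2) + sin(4*y**3 - 16)/10.
Step 1. Rewrite: now ∫(6*y**2*cos(4*y**3 - 16)/5) dy + ∫((6 - y)/(y**2 - 2*y)) dy.
Step 2. Substitute u = y**3 - 4, turning ∫(6*y**2*cos(4*y**3 - 16)/5) dy into ∫(2*cos(4*u)/5) du: now ∫((6 - y)/(y**2 - 2*y)) dy + ∫(2*cos(4*u)/5) du.
Step 3. Evaluate the standard form: now sin(4*u)/10 + ∫((6 - y)/(y**2 - 2*y)) dy.
Step 4. Substitute back u = y**3 - 4: now sin(4*y**3 - 16)/10 + ∫((6 - y)/(y**2 - 2*y)) dy.
Step 5. Decompose ∫((6 - y)/(y**2 - 2*y)) dy by partial fractions, (6 - y)/(y**2 - 2*y) = 2/(y - 2) - 3/y: now sin(4*y**3 - 16)/10 + ∫(-3/y) dy + ∫(2/(y - 2)) dy.
Step 6. Evaluate the standard form [assuming y > 2]: now 2*log(y - 2) + sin(4*y**3 - 16)/10 + ∫(-3/y) dy.
Step 7. Evaluate the standard form [assuming y > 0]: now -3*log(y) + 2*log(y - 2) + sin(4*y**3 - 16)/10.
Answer: -3*log(y) + 2*log(y - 2) + sin(4*y**3 - 16)/10.


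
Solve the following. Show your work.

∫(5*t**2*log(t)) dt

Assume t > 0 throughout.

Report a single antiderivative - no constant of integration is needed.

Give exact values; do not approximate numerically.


Step 1. Integrate ∫(5*t**2*log(t)) dt by parts with u = log(t), dv = (5*t**2) dt, so v = 5*t**3/3 [assuming t > 0]: now 5*t**3*log(t)/3 + ∫(-5*t**2/3) dt.
Step 2. Evaluate the standard form: now 5*t**3*log(t)/3 - 5*t**3/9.
Answer: 5*t**3*log(t)/3 - 5*t**3/9.


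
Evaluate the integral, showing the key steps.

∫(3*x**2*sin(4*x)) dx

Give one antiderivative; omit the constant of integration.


Step 1. Integrate ∫(3*x**2*sin(4*x)) dx by parts with u = x**2, dv = (3*sin(4*x)) dx, so v = -3*cos(4*x)/4: now -3*x**2*cos(4*x)/4 + ∫(3*x*cos(4*x)/2) dx.
Step 2. Integrate ∫(3*x*cos(4*x)/2) dx by parts with u = x, dv = (3*cos(4*x)/2) dx, so v = 3*sin(4*x)/8: now -3*x**2*cos(4*x)/4 + 3*x*sin(4*x)/8 + ∫(-3*sin(4*x)/8) dx.
Step 3. Evaluate the standard form: now -3*x**2*cos(4*x)/4 + 3*x*sin(4*x)/8 + 3*cos(4*x)/32.
Answer: -3*x**2*cos(4*x)/4 + 3*x*sin(4*x)/8 + 3*cos(4*x)/32.


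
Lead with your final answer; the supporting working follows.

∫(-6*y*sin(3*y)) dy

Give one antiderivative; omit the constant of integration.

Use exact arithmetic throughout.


The answer is 2*y*cos(3*y) - 2*sin(3*y)/3.
Step 1. Integrate ∫(-6*y*sin(3*y)) dy by parts with u = y, dv = (-6*sin(3*y)) dy, so v = 2*cos(3*y): now 2*y*cos(3*y) + ∫(-2*cos(3*y)) dy.
Step 2. Evaluate the standard form: now 2*y*cos(3*y) - 2*sin(3*y)/3.
Answer: 2*y*cos(3*y) - 2*sin(3*y)/3.


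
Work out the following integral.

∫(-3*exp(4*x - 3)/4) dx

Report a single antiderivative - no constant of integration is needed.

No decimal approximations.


Answer: -3*exp(4*x - 3)/16.


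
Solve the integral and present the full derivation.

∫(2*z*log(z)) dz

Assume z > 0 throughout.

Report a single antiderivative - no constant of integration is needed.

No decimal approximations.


Step 1. Integrate ∫(2*z*log(z)) dz by parts with u = log(z), dv = (2*z) dz, so v = z**2 [assuming z > 0]: now z**2*log(z) + ∫(-z) dz.
Step 2. Evaluate the standard form: now z**2*log(z) - z**2/2.
Answer: z**2*log(z) - z**2/2.


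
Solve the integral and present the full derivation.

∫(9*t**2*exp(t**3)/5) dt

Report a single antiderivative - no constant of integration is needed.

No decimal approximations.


Step 1. Substitute u = t**3, turning ∫(9*t**2*exp(t**3)/5) dt into ∫(3*exp(u)/5) du: now ∫(3*exp(u)/5) du.
Step 2. Evaluate the standard form: now 3*exp(u)/5.
Step 3. Substitute back u = t**3: now 3*exp(t**3)/5.
Answer: 3*exp(t**3)/5.


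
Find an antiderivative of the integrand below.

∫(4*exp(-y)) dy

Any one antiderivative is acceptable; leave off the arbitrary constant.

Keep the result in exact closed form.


Answer: -4*exp(-y).


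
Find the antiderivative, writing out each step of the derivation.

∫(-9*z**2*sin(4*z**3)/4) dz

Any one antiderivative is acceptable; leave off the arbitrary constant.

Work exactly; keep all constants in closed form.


Step 1. Substitute u = z**3, turning ∫(-9*z**2*sin(4*z**3)/4) dz into ∫(-3*sin(4*u)/4) du: now ∫(-3*sin(4*u)/4) du.
Step 2. Evaluate the standard form: now 3*cos(4*u)/16.
Step 3. Substitute back u = z**3: now 3*cos(4*z**3)/16.
Answer: 3*cos(4*z**3)/16.


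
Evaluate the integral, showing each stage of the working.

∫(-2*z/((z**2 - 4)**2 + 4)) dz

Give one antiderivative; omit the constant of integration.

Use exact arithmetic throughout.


Step 1. Substitute u = z**2 - 4, turning ∫(-2*z/((z**2 - 4)**2 + 4)) dz into ∫(-1/(u**2 + 4)) du: now ∫(-1/(u**2 + 4)) du.
Step 2. Evaluate the standard form: now -atan(u/2)/2.
Step 3. Substitute back u = z**2 - 4: now -atan(z**2/2 - 2)/2.
Answer: -atan(z**2/2 - 2)/2.


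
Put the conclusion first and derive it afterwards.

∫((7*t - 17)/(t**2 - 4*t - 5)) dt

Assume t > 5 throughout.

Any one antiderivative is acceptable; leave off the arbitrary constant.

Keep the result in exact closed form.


The answer is 3*log(t - 5) + 4*log(t + 1).
Step 1. Decompose ∫((7*t - 17)/(t**2 - 4*t - 5)) dt by partial fractions, (7*t - 17)/(t**2 - 4*t - 5) = 4/(t + 1) + 3/(t - 5): now ∫(3/(t - 5)) dt + ∫(4/(t + 1)) dt.
Step 2. Evaluate the standard form [assuming t > 5]: now 3*log(t - 5) + ∫(4/(t + 1)) dt.
Step 3. Evaluate the standard form [assuming t > -1]: now 3*log(t - 5) + 4*log(t + 1).
Answer: 3*log(t - 5) + 4*log(t + 1).


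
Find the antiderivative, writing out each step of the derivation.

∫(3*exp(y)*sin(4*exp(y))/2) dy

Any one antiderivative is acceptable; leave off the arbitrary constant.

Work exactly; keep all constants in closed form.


Step 1. Substitute u = exp(y), turning ∫(3*exp(y)*sin(4*exp(y))/2) dy into ∫(3*sin(4*u)/2) du: now ∫(3*sin(4*u)/2) du.
Step 2. Evaluate the standard form: now -3*cos(4*u)/8.
Step 3. Substitute back u = exp(y): now -3*cos(4*exp(y))/8.
Answer: -3*cos(4*exp(y))/8.


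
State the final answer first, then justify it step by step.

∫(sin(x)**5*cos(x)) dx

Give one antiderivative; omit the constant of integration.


The answer is sin(x)**6/6.
Step 1. Substitute u = sin(x), turning ∫(sin(x)**5*cos(x)) dx into ∫(u**5) du: now ∫(u**5) du.
Step 2. Evaluate the standard form: now u**6/6.
Step 3. Substitute back u = sin(x): now sin(x)**6/6.
Answer: sin(x)**6/6.


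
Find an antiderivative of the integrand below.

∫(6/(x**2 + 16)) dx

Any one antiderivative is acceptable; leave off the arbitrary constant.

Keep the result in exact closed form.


Answer: 3*atan(x/4)/2.


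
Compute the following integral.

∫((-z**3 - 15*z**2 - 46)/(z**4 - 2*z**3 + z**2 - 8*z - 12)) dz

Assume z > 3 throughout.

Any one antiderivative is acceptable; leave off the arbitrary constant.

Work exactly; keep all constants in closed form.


Answer: -4*log(z - 3) + 3*log(z + 1) - atan(z/2).


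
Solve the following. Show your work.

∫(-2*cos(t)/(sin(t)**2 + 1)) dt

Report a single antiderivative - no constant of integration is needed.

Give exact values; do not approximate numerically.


Step 1. Substitute u = sin(t), turning ∫(-2*cos(t)/(sin(t)**2 + 1)) dt into ∫(-2/(u**2 + 1)) du: now ∫(-2/(u**2 + 1)) du.
Step 2. Evaluate the standard form: now -2*atan(u).
Step 3. Substitute back u = sin(t): now -2*atan(sin(t)).
Answer: -2*atan(sin(t)).


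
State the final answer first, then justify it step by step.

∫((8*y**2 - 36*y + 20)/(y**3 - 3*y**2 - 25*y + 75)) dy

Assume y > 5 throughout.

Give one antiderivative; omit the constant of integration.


The answer is 2*log(y - 5) + log(y - 3) + 5*log(y + 5).
Step 1. Decompose ∫((8*y**2 - 36*y + 20)/(y**3 - 3*y**2 - 25*y + 75)) dy by partial fractions, (8*y**2 - 36*y + 20)/(y**3 - 3*y**2 - 25*y + 75) = 5/(y + 5) + 1/(y - 3) + 2/(y - 5): now ∫(2/(y - 5)) dy + ∫(1/(y - 3)) dy + ∫(5/(y + 5)) dy.
Step 2. Evaluate the standard form [assuming y > 5]: now 2*log(y - 5) + ∫(1/(y - 3)) dy + ∫(5/(y + 5)) dy.
Step 3. Evaluate the standard form [assuming y > 3]: now 2*log(y - 5) + log(y - 3) + ∫(5/(y + 5)) dy.
Step 4. Evaluate the standard form [assuming y > -5]: now 2*log(y - 5) + log(y - 3) + 5*log(y + 5).
Answer: 2*log(y - 5) + log(y - 3) + 5*log(y + 5).


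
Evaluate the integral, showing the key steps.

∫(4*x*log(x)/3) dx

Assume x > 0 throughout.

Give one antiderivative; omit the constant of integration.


Step 1. Integrate ∫(4*x*log(x)/3) dx by parts with u = log(x), dv = (4*x/3) dx, so v = 2*x**2/3 [assuming x > 0]: now 2*x**2*log(x)/3 + ∫(-2*x/3) dx.
Step 2. Evaluate the standard form: now 2*x**2*log(x)/3 - x**2/3.
Answer: 2*x**2*log(x)/3 - x**2/3.


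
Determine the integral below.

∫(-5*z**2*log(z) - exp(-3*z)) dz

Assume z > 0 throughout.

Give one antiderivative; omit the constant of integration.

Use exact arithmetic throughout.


Answer: -5*z**3*log(z)/3 + 5*z**3/9 + exp(-3*z)/3.


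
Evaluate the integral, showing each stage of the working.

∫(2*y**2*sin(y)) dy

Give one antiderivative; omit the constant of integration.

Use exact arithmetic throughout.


Step 1. Integrate ∫(2*y**2*sin(y)) dy by parts with u = y**2, dv = (2*sin(y)) dy, so v = -2*cos(y): now -2*y**2*cos(y) + ∫(4*y*cos(y)) dy.
Step 2. Integrate ∫(4*y*cos(y)) dy by parts with u = y, dv = (4*cos(y)) dy, so v = 4*sin(y): now -2*y**2*cos(y) + 4*y*sin(y) + ∫(-4*sin(y)) dy.
Step 3. Evaluate the standard form: now -2*y**2*cos(y) + 4*y*sin(y) + 4*cos(y).
Answer: -2*y**2*cos(y) + 4*y*sin(y) + 4*cos(y).


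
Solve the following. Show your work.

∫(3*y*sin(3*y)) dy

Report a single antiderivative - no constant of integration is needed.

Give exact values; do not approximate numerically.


Step 1. Integrate ∫(3*y*sin(3*y)) dy by parts with u = y, dv = (3*sin(3*y)) dy, so v = -cos(3*y): now -y*cos(3*y) + ∫(cos(3*y)) dy.
Step 2. Evaluate the standard form: now -y*cos(3*y) + sin(3*y)/3.
Answer: -y*cos(3*y) + sin(3*y)/3.


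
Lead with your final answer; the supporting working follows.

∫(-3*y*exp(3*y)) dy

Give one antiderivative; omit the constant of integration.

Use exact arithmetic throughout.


The answer is -y*exp(3*y) + exp(3*y)/3.
Step 1. Integrate ∫(-3*y*exp(3*y)) dy by parts with u = y, dv = (-3*exp(3*y)) dy, so v = -exp(3*y): now -y*exp(3*y) + ∫(exp(3*y)) dy.
Step 2. Evaluate the standard form: now -y*exp(3*y) + exp(3*y)/3.
Answer: -y*exp(3*y) + exp(3*y)/3.


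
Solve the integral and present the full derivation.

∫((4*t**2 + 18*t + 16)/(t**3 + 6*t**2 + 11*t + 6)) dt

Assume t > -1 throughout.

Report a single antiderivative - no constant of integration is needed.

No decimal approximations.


Step 1. Decompose ∫((4*t**2 + 18*t + 16)/(t**3 + 6*t**2 + 11*t + 6)) dt by partial fractions, (4*t**2 + 18*t + 16)/(t**3 + 6*t**2 + 11*t + 6) = -1/(t + 3) + 4/(t + 2) + 1/(t + 1): now ∫(1/(t + 1)) dt + ∫(4/(t + 2)) dt + ∫(-1/(t + 3)) dt.
Step 2. Evaluate the standard form [assuming t > -3]: now -log(t + 3) + ∫(1/(t + 1)) dt + ∫(4/(t + 2)) dt.
Step 3. Evaluate the standard form [assuming t > -1]: now log(t + 1) - log(t + 3) + ∫(4/(t + 2)) dt.
Step 4. Evaluate the standard form [assuming t > -2]: now log(t + 1) + 4*log(t + 2) - log(t + 3).
Answer: log(t + 1) + 4*log(t + 2) - log(t + 3).


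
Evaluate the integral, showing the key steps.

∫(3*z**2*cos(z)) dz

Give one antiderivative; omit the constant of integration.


Step 1. Integrate ∫(3*z**2*cos(z)) dz by parts with u = z**2, dv = (3*cos(z)) dz, so v = 3*sin(z): now 3*z**2*sin(z) + ∫(-6*z*sin(z)) dz.
Step 2. Integrate ∫(-6*z*sin(z)) dz by parts with u = z, dv = (-6*sin(z)) dz, so v = 6*cos(z): now 3*z**2*sin(z) + 6*z*cos(z) + ∫(-6*cos(z)) dz.
Step 3. Evaluate the standard form: now 3*z**2*sin(z) + 6*z*cos(z) - 6*sin(z).
Answer: 3*z**2*sin(z) + 6*z*cos(z) - 6*sin(z).


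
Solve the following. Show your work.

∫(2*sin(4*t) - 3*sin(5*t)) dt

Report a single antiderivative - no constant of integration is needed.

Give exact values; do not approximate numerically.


Step 1. Rewrite: now ∫(2*sin(4*t)) dt + ∫(-3*sin(5*t)) dt.
Step 2. Evaluate the standard form: now -cos(4*t)/2 + ∫(-3*sin(5*t)) dt.
Step 3. Evaluate the standard form: now -cos(4*t)/2 + 3*cos(5*t)/5.
Answer: -cos(4*t)/2 + 3*cos(5*t)/5.


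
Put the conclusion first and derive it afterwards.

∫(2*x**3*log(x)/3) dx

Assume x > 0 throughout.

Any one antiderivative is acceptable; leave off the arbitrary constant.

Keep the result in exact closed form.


The answer is x**4*log(x)/6 - x**4/24.
Step 1. Integrate ∫(2*x**3*log(x)/3) dx by parts with u = log(x), dv = (2*x**3/3) dx, so v = x**4/6 [assuming x > 0]: now x**4*log(x)/6 + ∫(-x**3/6) dx.
Step 2. Evaluate the standard form: now x**4*log(x)/6 - x**4/24.
Answer: x**4*log(x)/6 - x**4/24.


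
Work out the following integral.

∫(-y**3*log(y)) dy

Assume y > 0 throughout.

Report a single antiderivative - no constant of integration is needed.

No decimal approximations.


Answer: -y**4*log(y)/4 + y**4/16.


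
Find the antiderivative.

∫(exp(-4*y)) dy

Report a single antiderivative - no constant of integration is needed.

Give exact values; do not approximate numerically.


Answer: -exp(-4*y)/4.


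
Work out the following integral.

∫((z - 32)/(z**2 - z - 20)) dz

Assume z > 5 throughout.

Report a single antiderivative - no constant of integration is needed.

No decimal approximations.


Answer: -3*log(z - 5) + 4*log(z + 4).


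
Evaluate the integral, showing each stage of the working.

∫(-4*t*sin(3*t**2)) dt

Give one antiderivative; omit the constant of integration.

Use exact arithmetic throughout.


Step 1. Substitute u = t**2, turning ∫(-4*t*sin(3*t**2)) dt into ∫(-2*sin(3*u)) du: now ∫(-2*sin(3*u)) du.
Step 2. Evaluate the standard form: now 2*cos(3*u)/3.
Step 3. Substitute back u = t**2: now 2*cos(3*t**2)/3.
Answer: 2*cos(3*t**2)/3.


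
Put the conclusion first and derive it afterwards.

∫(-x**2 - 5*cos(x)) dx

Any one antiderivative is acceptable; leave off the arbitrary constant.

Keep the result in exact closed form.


The answer is -x**3/3 - 5*sin(x).
Step 1. Rewrite: now ∫(-x**2) dx + ∫(-5*cos(x)) dx.
Step 2. Evaluate the standard form: now -5*sin(x) + ∫(-x**2) dx.
Step 3. Evaluate the standard form: now -x**3/3 - 5*sin(x).
Answer: -x**3/3 - 5*sin(x).


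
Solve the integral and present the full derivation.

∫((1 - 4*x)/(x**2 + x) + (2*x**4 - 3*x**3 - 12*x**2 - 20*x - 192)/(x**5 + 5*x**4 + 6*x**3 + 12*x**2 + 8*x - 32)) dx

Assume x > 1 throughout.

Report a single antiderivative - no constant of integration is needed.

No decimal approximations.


Step 1. Rewrite: now ∫((1 - 4*x)/(x**2 + x)) dx + ∫((2*x**4 - 3*x**3 - 12*x**2 - 20*x - 192)/(x**5 + 5*x**4 + 6*x**3 + 12*x**2 + 8*x - 32)) dx.
Step 2. Decompose ∫((1 - 4*x)/(x**2 + x)) dx by partial fractions, (1 - 4*x)/(x**2 + x) = -5/(x + 1) + 1/x: now ∫(1/x) dx + ∫((2*x**4 - 3*x**3 - 12*x**2 - 20*x - 192)/(x**5 + 5*x**4 + 6*x**3 + 12*x**2 + 8*x - 32)) dx + ∫(-5/(x + 1)) dx.
Step 3. Evaluate the standard form [assuming x > -1]: now -5*log(x + 1) + ∫(1/x) dx + ∫((2*x**4 - 3*x**3 - 12*x**2 - 20*x - 192)/(x**5 + 5*x**4 + 6*x**3 + 12*x**2 + 8*x - 32)) dx.
Step 4. Evaluate the standard form [assuming x > 0]: now log(x) - 5*log(x + 1) + ∫((2*x**4 - 3*x**3 - 12*x**2 - 20*x - 192)/(x**5 + 5*x**4 + 6*x**3 + 12*x**2 + 8*x - 32)) dx.
Step 5. Decompose ∫((2*x**4 - 3*x**3 - 12*x**2 - 20*x - 192)/(x**5 + 5*x**4 + 6*x**3 + 12*x**2 + 8*x - 32)) dx by partial fractions, (2*x**4 - 3*x**3 - 12*x**2 - 20*x - 192)/(x**5 + 5*x**4 + 6*x**3 + 12*x**2 + 8*x - 32) = 4/(x**2 + 4) + 2/(x + 4) + 3/(x + 2) - 3/(x - 1): now log(x) - 5*log(x + 1) + ∫(-3/(x - 1)) dx + ∫(3/(x + 2)) dx + ∫(2/(x + 4)) dx + ∫(4/(x**2 + 4)) dx.
Step 6. Evaluate the standard form [assuming x > -4]: now log(x) - 5*log(x + 1) + 2*log(x + 4) + ∫(-3/(x - 1)) dx + ∫(3/(x + 2)) dx + ∫(4/(x**2 + 4)) dx.
Step 7. Evaluate the standard form [assuming x > 1]: now log(x) - 3*log(x - 1) - 5*log(x + 1) + 2*log(x + 4) + ∫(3/(x + 2)) dx + ∫(4/(x**2 + 4)) dx.
Step 8. Evaluate the standard form [assuming x > -2]: now log(x) - 3*log(x - 1) - 5*log(x + 1) + 3*log(x + 2) + 2*log(x + 4) + ∫(4/(x**2 + 4)) dx.
Step 9. Evaluate the standard form: now log(x) - 3*log(x - 1) - 5*log(x + 1) + 3*log(x + 2) + 2*log(x + 4) + 2*atan(x/2).
Answer: log(x) - 3*log(x - 1) - 5*log(x + 1) + 3*log(x + 2) + 2*log(x + 4) + 2*atan(x/2).


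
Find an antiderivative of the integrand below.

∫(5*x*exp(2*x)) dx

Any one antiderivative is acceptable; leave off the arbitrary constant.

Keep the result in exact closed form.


Answer: 5*x*exp(2*x)/2 - 5*exp(2*x)/4.


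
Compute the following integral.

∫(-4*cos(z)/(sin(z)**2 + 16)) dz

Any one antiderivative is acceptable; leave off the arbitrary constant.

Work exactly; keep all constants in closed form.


Answer: -atan(sin(z)/4).


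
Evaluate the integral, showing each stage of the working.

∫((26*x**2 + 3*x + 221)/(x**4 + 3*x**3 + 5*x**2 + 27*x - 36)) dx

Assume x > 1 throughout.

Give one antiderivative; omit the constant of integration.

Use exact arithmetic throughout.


Step 1. Decompose ∫((26*x**2 + 3*x + 221)/(x**4 + 3*x**3 + 5*x**2 + 27*x - 36)) dx by partial fractions, (26*x**2 + 3*x + 221)/(x**4 + 3*x**3 + 5*x**2 + 27*x - 36) = 1/(x**2 + 9) - 5/(x + 4) + 5/(x - 1): now ∫(5/(x - 1)) dx + ∫(-5/(x + 4)) dx + ∫(1/(x**2 + 9)) dx.
Step 2. Evaluate the standard form [assuming x > 1]: now 5*log(x - 1) + ∫(-5/(x + 4)) dx + ∫(1/(x**2 + 9)) dx.
Step 3. Evaluate the standard form [assuming x > -4]: now 5*log(x - 1) - 5*log(x + 4) + ∫(1/(x**2 + 9)) dx.
Step 4. Evaluate the standard form: now 5*log(x - 1) - 5*log(x + 4) + atan(x/3)/3.
Answer: 5*log(x - 1) - 5*log(x + 4) + atan(x/3)/3.
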